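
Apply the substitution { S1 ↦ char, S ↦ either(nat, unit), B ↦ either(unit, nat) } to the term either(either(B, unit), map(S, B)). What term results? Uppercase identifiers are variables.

either(either(either(unit, nat), unit), map(either(nat, unit), either(unit, nat)))

Replace each occurrence of S with either(nat, unit).
Replace each occurrence of B with either(unit, nat).
Result: either(either(either(unit, nat), unit), map(either(nat, unit), either(unit, nat))).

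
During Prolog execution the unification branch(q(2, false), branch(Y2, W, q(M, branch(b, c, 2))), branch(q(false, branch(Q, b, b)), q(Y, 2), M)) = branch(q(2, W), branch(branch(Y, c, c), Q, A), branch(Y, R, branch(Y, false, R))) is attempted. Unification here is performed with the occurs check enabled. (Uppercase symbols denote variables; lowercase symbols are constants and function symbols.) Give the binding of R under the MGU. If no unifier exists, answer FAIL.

Decompose branch/3: q(2, false) = q(2, W),  branch(Y2, W, q(M, branch(b, c, 2))) = branch(branch(Y, c, c), Q, A),  branch(q(false, branch(Q, b, b)), q(Y, 2), M) = branch(Y, R, branch(Y, false, R)).
Decompose q/2: 2 = 2,  false = W.
Delete trivial equation 2 = 2.
Bind W := false; substituting into the one remaining equation that mentions W gives: branch(Y2, false, q(M, branch(b, c, 2))) = branch(branch(Y, c, c), Q, A).
Decompose branch/3: Y2 = branch(Y, c, c),  false = Q,  q(M, branch(b, c, 2)) = A.
Bind Y2 := branch(Y, c, c); no other remaining equation mentions Y2.
Bind Q := false; substituting into the one remaining equation that mentions Q gives: branch(q(false, branch(false, b, b)), q(Y, 2), M) = branch(Y, R, branch(Y, false, R)).
Bind A := q(M, branch(b, c, 2)); no other remaining equation mentions A.
Decompose branch/3: q(false, branch(false, b, b)) = Y,  q(Y, 2) = R,  M = branch(Y, false, R).
Bind Y := q(false, branch(false, b, b)); substituting into the remaining equations gives: q(q(false, branch(false, b, b)), 2) = R,  M = branch(q(false, branch(false, b, b)), false, R). Substituting into the earlier binding gives Y2 := branch(q(false, branch(false, b, b)), c, c).
Bind R := q(q(false, branch(false, b, b)), 2); substituting into the remaining equation gives: M = branch(q(false, branch(false, b, b)), false, q(q(false, branch(false, b, b)), 2)).
Bind M := branch(q(false, branch(false, b, b)), false, q(q(false, branch(false, b, b)), 2)). Substituting into the earlier binding gives A := q(branch(q(false, branch(false, b, b)), false, q(q(false, branch(false, b, b)), 2)), branch(b, c, 2)).
MGU = { W -> false, Y2 -> branch(q(false, branch(false, b, b)), c, c), Q -> false, A -> q(branch(q(false, branch(false, b, b)), false, q(q(false, branch(false, b, b)), 2)), branch(b, c, 2)), Y -> q(false, branch(false, b, b)), R -> q(q(false, branch(false, b, b)), 2), M -> branch(q(false, branch(false, b, b)), false, q(q(false, branch(false, b, b)), 2)) }, so R -> q(q(false, branch(false, b, b)), 2).

q(q(false, branch(false, b, b)), 2)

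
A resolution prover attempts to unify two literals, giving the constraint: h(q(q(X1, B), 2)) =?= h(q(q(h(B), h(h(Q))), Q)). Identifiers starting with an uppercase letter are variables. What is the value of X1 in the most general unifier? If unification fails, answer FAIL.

Decompose h/1: q(q(X1, B), 2) =?= q(q(h(B), h(h(Q))), Q).
Decompose q/2: q(X1, B) =?= q(h(B), h(h(Q))),  2 =?= Q.
Decompose q/2: X1 =?= h(B),  B =?= h(h(Q)).
Bind X1 := h(B); no other remaining equation mentions X1.
Bind B := h(h(Q)); no other remaining equation mentions B. Substituting into the earlier binding gives X1 := h(h(h(Q))).
Bind Q := 2. Substituting into the earlier bindings gives X1 := h(h(h(2))), B := h(h(2)).
MGU = { X1 := h(h(h(2))), B := h(h(2)), Q := 2 }, so X1 := h(h(h(2))).

h(h(h(2)))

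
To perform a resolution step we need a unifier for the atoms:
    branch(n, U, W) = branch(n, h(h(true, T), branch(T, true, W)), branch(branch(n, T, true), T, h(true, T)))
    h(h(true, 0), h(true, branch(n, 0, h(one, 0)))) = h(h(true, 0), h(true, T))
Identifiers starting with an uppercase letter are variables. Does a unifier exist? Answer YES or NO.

Decompose branch/3: n = n,  U = h(h(true, T), branch(T, true, W)),  W = branch(branch(n, T, true), T, h(true, T)).
Delete trivial equation n = n.
Bind U := h(h(true, T), branch(T, true, W)); no other remaining equation mentions U.
Bind W := branch(branch(n, T, true), T, h(true, T)); no other remaining equation mentions W. Substituting into the earlier binding gives U := h(h(true, T), branch(T, true, branch(branch(n, T, true), T, h(true, T)))).
Decompose h/2: h(true, 0) = h(true, 0),  h(true, branch(n, 0, h(one, 0))) = h(true, T).
Delete trivial equation h(true, 0) = h(true, 0).
Decompose h/2: true = true,  branch(n, 0, h(one, 0)) = T.
Delete trivial equation true = true.
Bind T := branch(n, 0, h(one, 0)). Substituting into the earlier bindings gives U := h(h(true, branch(n, 0, h(one, 0))), branch(branch(n, 0, h(one, 0)), true, branch(branch(n, branch(n, 0, h(one, 0)), true), branch(n, 0, h(one, 0)), h(true, branch(n, 0, h(one, 0)))))), W := branch(branch(n, branch(n, 0, h(one, 0)), true), branch(n, 0, h(one, 0)), h(true, branch(n, 0, h(one, 0)))).
No equations remain and no clash or occurs-check failure arose, so a unifier exists.

YES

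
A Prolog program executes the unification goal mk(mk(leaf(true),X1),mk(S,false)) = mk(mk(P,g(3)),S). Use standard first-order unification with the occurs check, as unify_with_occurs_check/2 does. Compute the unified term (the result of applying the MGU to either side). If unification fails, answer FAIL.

Decompose mk/2: mk(leaf(true),X1) = mk(P,g(3)),  mk(S,false) = S.
Decompose mk/2: leaf(true) = P,  X1 = g(3).
Bind P := leaf(true); no other remaining equation mentions P.
Bind X1 := g(3); no other remaining equation mentions X1.
Occurs check fails: S occurs in mk(S,false); the equation S = mk(S,false) has no finite solution.

FAIL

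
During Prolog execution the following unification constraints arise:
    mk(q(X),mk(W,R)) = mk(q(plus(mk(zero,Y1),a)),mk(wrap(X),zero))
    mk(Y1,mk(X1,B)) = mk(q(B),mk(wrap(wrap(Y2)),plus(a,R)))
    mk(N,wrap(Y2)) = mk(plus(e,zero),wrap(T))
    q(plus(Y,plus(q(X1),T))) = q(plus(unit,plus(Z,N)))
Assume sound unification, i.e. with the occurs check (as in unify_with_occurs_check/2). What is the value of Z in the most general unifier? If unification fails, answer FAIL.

Decompose mk/2: q(X) = q(plus(mk(zero,Y1),a)),  mk(W,R) = mk(wrap(X),zero).
Decompose q/1: X = plus(mk(zero,Y1),a).
Bind X := plus(mk(zero,Y1),a); substituting into the one remaining equation that mentions X gives: mk(W,R) = mk(wrap(plus(mk(zero,Y1),a)),zero).
Decompose mk/2: W = wrap(plus(mk(zero,Y1),a)),  R = zero.
Bind W := wrap(plus(mk(zero,Y1),a)); no other remaining equation mentions W.
Bind R := zero; substituting into the one remaining equation that mentions R gives: mk(Y1,mk(X1,B)) = mk(q(B),mk(wrap(wrap(Y2)),plus(a,zero))).
Decompose mk/2: Y1 = q(B),  mk(X1,B) = mk(wrap(wrap(Y2)),plus(a,zero)).
Bind Y1 := q(B); no other remaining equation mentions Y1. Substituting into the earlier bindings gives X := plus(mk(zero,q(B)),a), W := wrap(plus(mk(zero,q(B)),a)).
Decompose mk/2: X1 = wrap(wrap(Y2)),  B = plus(a,zero).
Bind X1 := wrap(wrap(Y2)); substituting into the one remaining equation that mentions X1 gives: q(plus(Y,plus(q(wrap(wrap(Y2))),T))) = q(plus(unit,plus(Z,N))).
Bind B := plus(a,zero); no other remaining equation mentions B. Substituting into the earlier bindings gives X := plus(mk(zero,q(plus(a,zero))),a), W := wrap(plus(mk(zero,q(plus(a,zero))),a)), Y1 := q(plus(a,zero)).
Decompose mk/2: N = plus(e,zero),  wrap(Y2) = wrap(T).
Bind N := plus(e,zero); substituting into the one remaining equation that mentions N gives: q(plus(Y,plus(q(wrap(wrap(Y2))),T))) = q(plus(unit,plus(Z,plus(e,zero)))).
Decompose wrap/1: Y2 = T.
Bind Y2 := T; substituting into the remaining equation gives: q(plus(Y,plus(q(wrap(wrap(T))),T))) = q(plus(unit,plus(Z,plus(e,zero)))). Substituting into the earlier binding gives X1 := wrap(wrap(T)).
Decompose q/1: plus(Y,plus(q(wrap(wrap(T))),T)) = plus(unit,plus(Z,plus(e,zero))).
Decompose plus/2: Y = unit,  plus(q(wrap(wrap(T))),T) = plus(Z,plus(e,zero)).
Bind Y := unit; no other remaining equation mentions Y.
Decompose plus/2: q(wrap(wrap(T))) = Z,  T = plus(e,zero).
Bind Z := q(wrap(wrap(T))); no other remaining equation mentions Z.
Bind T := plus(e,zero). Substituting into the earlier bindings gives X1 := wrap(wrap(plus(e,zero))), Y2 := plus(e,zero), Z := q(wrap(wrap(plus(e,zero)))).
MGU = { X = plus(mk(zero,q(plus(a,zero))),a), W = wrap(plus(mk(zero,q(plus(a,zero))),a)), R = zero, Y1 = q(plus(a,zero)), X1 = wrap(wrap(plus(e,zero))), B = plus(a,zero), N = plus(e,zero), Y2 = plus(e,zero), Y = unit, Z = q(wrap(wrap(plus(e,zero)))), T = plus(e,zero) }, so Z = q(wrap(wrap(plus(e,zero)))).

q(wrap(wrap(plus(e,zero))))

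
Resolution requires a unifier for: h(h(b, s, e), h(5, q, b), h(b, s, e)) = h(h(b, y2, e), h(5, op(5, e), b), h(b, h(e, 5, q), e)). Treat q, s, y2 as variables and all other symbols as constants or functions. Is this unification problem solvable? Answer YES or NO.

YES

Decompose h/3: h(b, s, e) = h(b, y2, e),  h(5, q, b) = h(5, op(5, e), b),  h(b, s, e) = h(b, h(e, 5, q), e).
Decompose h/3: b = b,  s = y2,  e = e.
Delete trivial equation b = b.
Bind s := y2; substituting into the one remaining equation that mentions s gives: h(b, y2, e) = h(b, h(e, 5, q), e).
Delete trivial equation e = e.
Decompose h/3: 5 = 5,  q = op(5, e),  b = b.
Delete trivial equation 5 = 5.
Bind q := op(5, e); substituting into the one remaining equation that mentions q gives: h(b, y2, e) = h(b, h(e, 5, op(5, e)), e).
Delete trivial equation b = b.
Decompose h/3: b = b,  y2 = h(e, 5, op(5, e)),  e = e.
Delete trivial equation b = b.
Bind y2 := h(e, 5, op(5, e)); no other remaining equation mentions y2. Substituting into the earlier binding gives s := h(e, 5, op(5, e)).
Delete trivial equation e = e.
No equations remain and no clash or occurs-check failure arose, so a unifier exists.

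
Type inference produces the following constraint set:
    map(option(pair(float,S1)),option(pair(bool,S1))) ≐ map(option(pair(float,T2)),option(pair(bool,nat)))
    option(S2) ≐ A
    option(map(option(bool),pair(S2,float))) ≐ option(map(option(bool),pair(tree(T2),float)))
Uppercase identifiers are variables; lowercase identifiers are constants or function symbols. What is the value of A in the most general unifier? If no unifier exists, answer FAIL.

option(tree(nat))

Decompose map/2: option(pair(float,S1)) ≐ option(pair(float,T2)),  option(pair(bool,S1)) ≐ option(pair(bool,nat)).
Decompose option/1: pair(float,S1) ≐ pair(float,T2).
Decompose pair/2: float ≐ float,  S1 ≐ T2.
Delete trivial equation float ≐ float.
Bind S1 := T2; substituting into the one remaining equation that mentions S1 gives: option(pair(bool,T2)) ≐ option(pair(bool,nat)).
Decompose option/1: pair(bool,T2) ≐ pair(bool,nat).
Decompose pair/2: bool ≐ bool,  T2 ≐ nat.
Delete trivial equation bool ≐ bool.
Bind T2 := nat; substituting into the one remaining equation that mentions T2 gives: option(map(option(bool),pair(S2,float))) ≐ option(map(option(bool),pair(tree(nat),float))). Substituting into the earlier binding gives S1 := nat.
Bind A := option(S2); no other remaining equation mentions A.
Decompose option/1: map(option(bool),pair(S2,float)) ≐ map(option(bool),pair(tree(nat),float)).
Decompose map/2: option(bool) ≐ option(bool),  pair(S2,float) ≐ pair(tree(nat),float).
Delete trivial equation option(bool) ≐ option(bool).
Decompose pair/2: S2 ≐ tree(nat),  float ≐ float.
Bind S2 := tree(nat); no other remaining equation mentions S2. Substituting into the earlier binding gives A := option(tree(nat)).
Delete trivial equation float ≐ float.
MGU = { S1 ↦ nat, T2 ↦ nat, A ↦ option(tree(nat)), S2 ↦ tree(nat) }, so A ↦ option(tree(nat)).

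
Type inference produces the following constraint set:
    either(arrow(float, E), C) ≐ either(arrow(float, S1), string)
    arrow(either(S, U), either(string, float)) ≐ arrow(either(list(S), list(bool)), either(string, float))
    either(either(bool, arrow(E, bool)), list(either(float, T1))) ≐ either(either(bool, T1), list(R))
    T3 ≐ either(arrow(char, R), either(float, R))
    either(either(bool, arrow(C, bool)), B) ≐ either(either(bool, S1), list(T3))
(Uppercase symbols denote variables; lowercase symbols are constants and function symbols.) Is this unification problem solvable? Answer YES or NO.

Decompose either/2: arrow(float, E) ≐ arrow(float, S1),  C ≐ string.
Decompose arrow/2: float ≐ float,  E ≐ S1.
Delete trivial equation float ≐ float.
Bind E := S1; substituting into the one remaining equation that mentions E gives: either(either(bool, arrow(S1, bool)), list(either(float, T1))) ≐ either(either(bool, T1), list(R)).
Bind C := string; substituting into the one remaining equation that mentions C gives: either(either(bool, arrow(string, bool)), B) ≐ either(either(bool, S1), list(T3)).
Decompose arrow/2: either(S, U) ≐ either(list(S), list(bool)),  either(string, float) ≐ either(string, float).
Decompose either/2: S ≐ list(S),  U ≐ list(bool).
Occurs check fails: S occurs in list(S); the equation S ≐ list(S) has no finite solution.

NO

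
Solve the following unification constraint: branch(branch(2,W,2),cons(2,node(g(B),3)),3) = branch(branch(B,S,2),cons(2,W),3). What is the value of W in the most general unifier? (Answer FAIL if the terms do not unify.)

Decompose branch/3: branch(2,W,2) = branch(B,S,2),  cons(2,node(g(B),3)) = cons(2,W),  3 = 3.
Decompose branch/3: 2 = B,  W = S,  2 = 2.
Bind B := 2; substituting into the one remaining equation that mentions B gives: cons(2,node(g(2),3)) = cons(2,W).
Bind W := S; substituting into the one remaining equation that mentions W gives: cons(2,node(g(2),3)) = cons(2,S).
Delete trivial equation 2 = 2.
Decompose cons/2: 2 = 2,  node(g(2),3) = S.
Delete trivial equation 2 = 2.
Bind S := node(g(2),3); no other remaining equation mentions S. Substituting into the earlier binding gives W := node(g(2),3).
Delete trivial equation 3 = 3.
MGU = { B -> 2, W -> node(g(2),3), S -> node(g(2),3) }, so W -> node(g(2),3).

node(g(2),3)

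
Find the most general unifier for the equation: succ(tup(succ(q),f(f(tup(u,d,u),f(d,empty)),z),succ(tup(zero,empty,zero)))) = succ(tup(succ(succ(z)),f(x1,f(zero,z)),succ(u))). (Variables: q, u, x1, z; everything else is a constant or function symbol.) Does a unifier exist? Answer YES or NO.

NO

Decompose succ/1: tup(succ(q),f(f(tup(u,d,u),f(d,empty)),z),succ(tup(zero,empty,zero))) = tup(succ(succ(z)),f(x1,f(zero,z)),succ(u)).
Decompose tup/3: succ(q) = succ(succ(z)),  f(f(tup(u,d,u),f(d,empty)),z) = f(x1,f(zero,z)),  succ(tup(zero,empty,zero)) = succ(u).
Decompose succ/1: q = succ(z).
Bind q := succ(z); no other remaining equation mentions q.
Decompose f/2: f(tup(u,d,u),f(d,empty)) = x1,  z = f(zero,z).
Bind x1 := f(tup(u,d,u),f(d,empty)); no other remaining equation mentions x1.
Occurs check fails: z occurs in f(zero,z); the equation z = f(zero,z) has no finite solution.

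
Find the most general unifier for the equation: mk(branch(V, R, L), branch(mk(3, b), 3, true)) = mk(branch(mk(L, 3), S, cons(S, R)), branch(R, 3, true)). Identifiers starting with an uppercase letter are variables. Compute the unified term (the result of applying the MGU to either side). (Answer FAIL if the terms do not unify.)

mk(branch(mk(cons(mk(3, b), mk(3, b)), 3), mk(3, b), cons(mk(3, b), mk(3, b))), branch(mk(3, b), 3, true))

Decompose mk/2: branch(V, R, L) = branch(mk(L, 3), S, cons(S, R)),  branch(mk(3, b), 3, true) = branch(R, 3, true).
Decompose branch/3: V = mk(L, 3),  R = S,  L = cons(S, R).
Bind V := mk(L, 3); no other remaining equation mentions V.
Bind R := S; substituting into the remaining equations gives: L = cons(S, S),  branch(mk(3, b), 3, true) = branch(S, 3, true).
Bind L := cons(S, S); no other remaining equation mentions L. Substituting into the earlier binding gives V := mk(cons(S, S), 3).
Decompose branch/3: mk(3, b) = S,  3 = 3,  true = true.
Bind S := mk(3, b); no other remaining equation mentions S. Substituting into the earlier bindings gives V := mk(cons(mk(3, b), mk(3, b)), 3), R := mk(3, b), L := cons(mk(3, b), mk(3, b)).
Delete trivial equation 3 = 3.
Delete trivial equation true = true.
Applying the MGU to either side gives mk(branch(mk(cons(mk(3, b), mk(3, b)), 3), mk(3, b), cons(mk(3, b), mk(3, b))), branch(mk(3, b), 3, true)).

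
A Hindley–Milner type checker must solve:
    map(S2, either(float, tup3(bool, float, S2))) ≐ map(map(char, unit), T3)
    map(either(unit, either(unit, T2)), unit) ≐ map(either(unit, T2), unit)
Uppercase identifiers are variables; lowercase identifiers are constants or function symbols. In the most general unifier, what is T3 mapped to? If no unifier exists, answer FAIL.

FAIL

Decompose map/2: S2 ≐ map(char, unit),  either(float, tup3(bool, float, S2)) ≐ T3.
Bind S2 := map(char, unit); substituting into the one remaining equation that mentions S2 gives: either(float, tup3(bool, float, map(char, unit))) ≐ T3.
Bind T3 := either(float, tup3(bool, float, map(char, unit))); no other remaining equation mentions T3.
Decompose map/2: either(unit, either(unit, T2)) ≐ either(unit, T2),  unit ≐ unit.
Decompose either/2: unit ≐ unit,  either(unit, T2) ≐ T2.
Delete trivial equation unit ≐ unit.
Occurs check fails: T2 occurs in either(unit, T2); the equation T2 ≐ either(unit, T2) has no finite solution.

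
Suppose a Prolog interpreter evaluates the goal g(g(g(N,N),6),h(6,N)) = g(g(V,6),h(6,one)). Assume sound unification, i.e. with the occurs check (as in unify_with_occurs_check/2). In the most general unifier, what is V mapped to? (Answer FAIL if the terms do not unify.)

g(one,one)

Decompose g/2: g(g(N,N),6) = g(V,6),  h(6,N) = h(6,one).
Decompose g/2: g(N,N) = V,  6 = 6.
Bind V := g(N,N); no other remaining equation mentions V.
Delete trivial equation 6 = 6.
Decompose h/2: 6 = 6,  N = one.
Delete trivial equation 6 = 6.
Bind N := one. Substituting into the earlier binding gives V := g(one,one).
MGU = { V ↦ g(one,one), N ↦ one }, so V ↦ g(one,one).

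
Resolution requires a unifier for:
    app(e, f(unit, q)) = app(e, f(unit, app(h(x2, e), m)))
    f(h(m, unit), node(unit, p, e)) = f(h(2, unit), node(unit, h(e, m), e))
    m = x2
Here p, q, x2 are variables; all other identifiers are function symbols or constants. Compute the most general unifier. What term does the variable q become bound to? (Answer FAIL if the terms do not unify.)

FAIL

Decompose app/2: e = e,  f(unit, q) = f(unit, app(h(x2, e), m)).
Delete trivial equation e = e.
Decompose f/2: unit = unit,  q = app(h(x2, e), m).
Delete trivial equation unit = unit.
Bind q := app(h(x2, e), m); no other remaining equation mentions q.
Decompose f/2: h(m, unit) = h(2, unit),  node(unit, p, e) = node(unit, h(e, m), e).
Decompose h/2: m = 2,  unit = unit.
Clash: constants m and 2 differ; no unifier exists.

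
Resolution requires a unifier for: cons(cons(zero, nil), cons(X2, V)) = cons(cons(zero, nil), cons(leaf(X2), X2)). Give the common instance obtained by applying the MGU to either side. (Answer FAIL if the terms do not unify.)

Decompose cons/2: cons(zero, nil) = cons(zero, nil),  cons(X2, V) = cons(leaf(X2), X2).
Delete trivial equation cons(zero, nil) = cons(zero, nil).
Decompose cons/2: X2 = leaf(X2),  V = X2.
Occurs check fails: X2 occurs in leaf(X2); the equation X2 = leaf(X2) has no finite solution.

FAIL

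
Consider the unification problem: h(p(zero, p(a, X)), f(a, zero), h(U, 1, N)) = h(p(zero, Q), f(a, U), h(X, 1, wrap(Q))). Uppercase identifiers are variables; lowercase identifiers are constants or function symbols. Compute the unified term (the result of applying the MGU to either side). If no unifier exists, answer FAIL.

h(p(zero, p(a, zero)), f(a, zero), h(zero, 1, wrap(p(a, zero))))

Decompose h/3: p(zero, p(a, X)) = p(zero, Q),  f(a, zero) = f(a, U),  h(U, 1, N) = h(X, 1, wrap(Q)).
Decompose p/2: zero = zero,  p(a, X) = Q.
Delete trivial equation zero = zero.
Bind Q := p(a, X); substituting into the one remaining equation that mentions Q gives: h(U, 1, N) = h(X, 1, wrap(p(a, X))).
Decompose f/2: a = a,  zero = U.
Delete trivial equation a = a.
Bind U := zero; substituting into the remaining equation gives: h(zero, 1, N) = h(X, 1, wrap(p(a, X))).
Decompose h/3: zero = X,  1 = 1,  N = wrap(p(a, X)).
Bind X := zero; substituting into the one remaining equation that mentions X gives: N = wrap(p(a, zero)). Substituting into the earlier binding gives Q := p(a, zero).
Delete trivial equation 1 = 1.
Bind N := wrap(p(a, zero)).
Applying the MGU to either side gives h(p(zero, p(a, zero)), f(a, zero), h(zero, 1, wrap(p(a, zero)))).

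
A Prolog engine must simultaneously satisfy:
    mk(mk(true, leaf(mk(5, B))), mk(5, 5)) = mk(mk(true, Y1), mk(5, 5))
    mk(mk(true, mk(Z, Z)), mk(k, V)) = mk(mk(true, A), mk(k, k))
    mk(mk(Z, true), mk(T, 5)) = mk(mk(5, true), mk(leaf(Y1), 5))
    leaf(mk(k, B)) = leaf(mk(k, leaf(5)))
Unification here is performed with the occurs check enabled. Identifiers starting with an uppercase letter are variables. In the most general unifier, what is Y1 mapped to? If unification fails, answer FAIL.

leaf(mk(5, leaf(5)))

Decompose mk/2: mk(true, leaf(mk(5, B))) = mk(true, Y1),  mk(5, 5) = mk(5, 5).
Decompose mk/2: true = true,  leaf(mk(5, B)) = Y1.
Delete trivial equation true = true.
Bind Y1 := leaf(mk(5, B)); substituting into the one remaining equation that mentions Y1 gives: mk(mk(Z, true), mk(T, 5)) = mk(mk(5, true), mk(leaf(leaf(mk(5, B))), 5)).
Delete trivial equation mk(5, 5) = mk(5, 5).
Decompose mk/2: mk(true, mk(Z, Z)) = mk(true, A),  mk(k, V) = mk(k, k).
Decompose mk/2: true = true,  mk(Z, Z) = A.
Delete trivial equation true = true.
Bind A := mk(Z, Z); no other remaining equation mentions A.
Decompose mk/2: k = k,  V = k.
Delete trivial equation k = k.
Bind V := k; no other remaining equation mentions V.
Decompose mk/2: mk(Z, true) = mk(5, true),  mk(T, 5) = mk(leaf(leaf(mk(5, B))), 5).
Decompose mk/2: Z = 5,  true = true.
Bind Z := 5; no other remaining equation mentions Z. Substituting into the earlier binding gives A := mk(5, 5).
Delete trivial equation true = true.
Decompose mk/2: T = leaf(leaf(mk(5, B))),  5 = 5.
Bind T := leaf(leaf(mk(5, B))); no other remaining equation mentions T.
Delete trivial equation 5 = 5.
Decompose leaf/1: mk(k, B) = mk(k, leaf(5)).
Decompose mk/2: k = k,  B = leaf(5).
Delete trivial equation k = k.
Bind B := leaf(5). Substituting into the earlier bindings gives Y1 := leaf(mk(5, leaf(5))), T := leaf(leaf(mk(5, leaf(5)))).
MGU = { Y1 = leaf(mk(5, leaf(5))), A = mk(5, 5), V = k, Z = 5, T = leaf(leaf(mk(5, leaf(5)))), B = leaf(5) }, so Y1 = leaf(mk(5, leaf(5))).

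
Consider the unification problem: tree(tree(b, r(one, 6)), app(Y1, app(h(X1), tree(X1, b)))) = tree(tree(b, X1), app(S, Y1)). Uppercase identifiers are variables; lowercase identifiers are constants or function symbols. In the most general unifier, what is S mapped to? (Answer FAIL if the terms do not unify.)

app(h(r(one, 6)), tree(r(one, 6), b))

Decompose tree/2: tree(b, r(one, 6)) = tree(b, X1),  app(Y1, app(h(X1), tree(X1, b))) = app(S, Y1).
Decompose tree/2: b = b,  r(one, 6) = X1.
Delete trivial equation b = b.
Bind X1 := r(one, 6); substituting into the remaining equation gives: app(Y1, app(h(r(one, 6)), tree(r(one, 6), b))) = app(S, Y1).
Decompose app/2: Y1 = S,  app(h(r(one, 6)), tree(r(one, 6), b)) = Y1.
Bind Y1 := S; substituting into the remaining equation gives: app(h(r(one, 6)), tree(r(one, 6), b)) = S.
Bind S := app(h(r(one, 6)), tree(r(one, 6), b)). Substituting into the earlier binding gives Y1 := app(h(r(one, 6)), tree(r(one, 6), b)).
MGU = { X1 -> r(one, 6), Y1 -> app(h(r(one, 6)), tree(r(one, 6), b)), S -> app(h(r(one, 6)), tree(r(one, 6), b)) }, so S -> app(h(r(one, 6)), tree(r(one, 6), b)).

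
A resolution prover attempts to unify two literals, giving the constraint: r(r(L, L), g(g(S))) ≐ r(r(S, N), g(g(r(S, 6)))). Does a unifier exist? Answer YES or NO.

Decompose r/2: r(L, L) ≐ r(S, N),  g(g(S)) ≐ g(g(r(S, 6))).
Decompose r/2: L ≐ S,  L ≐ N.
Bind L := S; substituting into the one remaining equation that mentions L gives: S ≐ N.
Bind S := N; substituting into the remaining equation gives: g(g(N)) ≐ g(g(r(N, 6))). Substituting into the earlier binding gives L := N.
Decompose g/1: g(N) ≐ g(r(N, 6)).
Decompose g/1: N ≐ r(N, 6).
Occurs check fails: N occurs in r(N, 6); the equation N ≐ r(N, 6) has no finite solution.

NO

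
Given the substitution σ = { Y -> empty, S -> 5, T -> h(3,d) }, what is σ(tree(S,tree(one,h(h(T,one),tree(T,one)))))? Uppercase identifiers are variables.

tree(5,tree(one,h(h(h(3,d),one),tree(h(3,d),one))))

Replace each occurrence of S with 5.
Replace each occurrence of T with h(3,d).
Result: tree(5,tree(one,h(h(h(3,d),one),tree(h(3,d),one)))).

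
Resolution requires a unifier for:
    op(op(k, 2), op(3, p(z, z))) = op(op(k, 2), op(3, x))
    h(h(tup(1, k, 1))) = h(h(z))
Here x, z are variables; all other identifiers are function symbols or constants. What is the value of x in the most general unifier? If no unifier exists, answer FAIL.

Decompose op/2: op(k, 2) = op(k, 2),  op(3, p(z, z)) = op(3, x).
Delete trivial equation op(k, 2) = op(k, 2).
Decompose op/2: 3 = 3,  p(z, z) = x.
Delete trivial equation 3 = 3.
Bind x := p(z, z); no other remaining equation mentions x.
Decompose h/1: h(tup(1, k, 1)) = h(z).
Decompose h/1: tup(1, k, 1) = z.
Bind z := tup(1, k, 1). Substituting into the earlier binding gives x := p(tup(1, k, 1), tup(1, k, 1)).
MGU = { x := p(tup(1, k, 1), tup(1, k, 1)), z := tup(1, k, 1) }, so x := p(tup(1, k, 1), tup(1, k, 1)).

p(tup(1, k, 1), tup(1, k, 1))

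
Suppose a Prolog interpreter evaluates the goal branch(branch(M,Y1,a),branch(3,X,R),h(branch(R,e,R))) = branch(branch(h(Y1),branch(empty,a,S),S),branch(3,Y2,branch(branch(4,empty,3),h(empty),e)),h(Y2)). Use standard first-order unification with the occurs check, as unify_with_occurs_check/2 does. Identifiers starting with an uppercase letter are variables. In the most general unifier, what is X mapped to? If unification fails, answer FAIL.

branch(branch(branch(4,empty,3),h(empty),e),e,branch(branch(4,empty,3),h(empty),e))

Decompose branch/3: branch(M,Y1,a) = branch(h(Y1),branch(empty,a,S),S),  branch(3,X,R) = branch(3,Y2,branch(branch(4,empty,3),h(empty),e)),  h(branch(R,e,R)) = h(Y2).
Decompose branch/3: M = h(Y1),  Y1 = branch(empty,a,S),  a = S.
Bind M := h(Y1); no other remaining equation mentions M.
Bind Y1 := branch(empty,a,S); no other remaining equation mentions Y1. Substituting into the earlier binding gives M := h(branch(empty,a,S)).
Bind S := a; no other remaining equation mentions S. Substituting into the earlier bindings gives M := h(branch(empty,a,a)), Y1 := branch(empty,a,a).
Decompose branch/3: 3 = 3,  X = Y2,  R = branch(branch(4,empty,3),h(empty),e).
Delete trivial equation 3 = 3.
Bind X := Y2; no other remaining equation mentions X.
Bind R := branch(branch(4,empty,3),h(empty),e); substituting into the remaining equation gives: h(branch(branch(branch(4,empty,3),h(empty),e),e,branch(branch(4,empty,3),h(empty),e))) = h(Y2).
Decompose h/1: branch(branch(branch(4,empty,3),h(empty),e),e,branch(branch(4,empty,3),h(empty),e)) = Y2.
Bind Y2 := branch(branch(branch(4,empty,3),h(empty),e),e,branch(branch(4,empty,3),h(empty),e)). Substituting into the earlier binding gives X := branch(branch(branch(4,empty,3),h(empty),e),e,branch(branch(4,empty,3),h(empty),e)).
MGU = { M -> h(branch(empty,a,a)), Y1 -> branch(empty,a,a), S -> a, X -> branch(branch(branch(4,empty,3),h(empty),e),e,branch(branch(4,empty,3),h(empty),e)), R -> branch(branch(4,empty,3),h(empty),e), Y2 -> branch(branch(branch(4,empty,3),h(empty),e),e,branch(branch(4,empty,3),h(empty),e)) }, so X -> branch(branch(branch(4,empty,3),h(empty),e),e,branch(branch(4,empty,3),h(empty),e)).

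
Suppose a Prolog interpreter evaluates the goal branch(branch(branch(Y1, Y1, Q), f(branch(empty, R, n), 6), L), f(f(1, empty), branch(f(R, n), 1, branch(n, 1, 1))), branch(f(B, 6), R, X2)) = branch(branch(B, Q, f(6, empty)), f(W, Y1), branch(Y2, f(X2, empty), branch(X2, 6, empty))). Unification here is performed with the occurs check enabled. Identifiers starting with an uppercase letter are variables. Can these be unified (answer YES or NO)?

Decompose branch/3: branch(branch(Y1, Y1, Q), f(branch(empty, R, n), 6), L) = branch(B, Q, f(6, empty)),  f(f(1, empty), branch(f(R, n), 1, branch(n, 1, 1))) = f(W, Y1),  branch(f(B, 6), R, X2) = branch(Y2, f(X2, empty), branch(X2, 6, empty)).
Decompose branch/3: branch(Y1, Y1, Q) = B,  f(branch(empty, R, n), 6) = Q,  L = f(6, empty).
Bind B := branch(Y1, Y1, Q); substituting into the one remaining equation that mentions B gives: branch(f(branch(Y1, Y1, Q), 6), R, X2) = branch(Y2, f(X2, empty), branch(X2, 6, empty)).
Bind Q := f(branch(empty, R, n), 6); substituting into the one remaining equation that mentions Q gives: branch(f(branch(Y1, Y1, f(branch(empty, R, n), 6)), 6), R, X2) = branch(Y2, f(X2, empty), branch(X2, 6, empty)). Substituting into the earlier binding gives B := branch(Y1, Y1, f(branch(empty, R, n), 6)).
Bind L := f(6, empty); no other remaining equation mentions L.
Decompose f/2: f(1, empty) = W,  branch(f(R, n), 1, branch(n, 1, 1)) = Y1.
Bind W := f(1, empty); no other remaining equation mentions W.
Bind Y1 := branch(f(R, n), 1, branch(n, 1, 1)); substituting into the remaining equation gives: branch(f(branch(branch(f(R, n), 1, branch(n, 1, 1)), branch(f(R, n), 1, branch(n, 1, 1)), f(branch(empty, R, n), 6)), 6), R, X2) = branch(Y2, f(X2, empty), branch(X2, 6, empty)). Substituting into the earlier binding gives B := branch(branch(f(R, n), 1, branch(n, 1, 1)), branch(f(R, n), 1, branch(n, 1, 1)), f(branch(empty, R, n), 6)).
Decompose branch/3: f(branch(branch(f(R, n), 1, branch(n, 1, 1)), branch(f(R, n), 1, branch(n, 1, 1)), f(branch(empty, R, n), 6)), 6) = Y2,  R = f(X2, empty),  X2 = branch(X2, 6, empty).
Bind Y2 := f(branch(branch(f(R, n), 1, branch(n, 1, 1)), branch(f(R, n), 1, branch(n, 1, 1)), f(branch(empty, R, n), 6)), 6); no other remaining equation mentions Y2.
Bind R := f(X2, empty); no other remaining equation mentions R. Substituting into the earlier bindings gives B := branch(branch(f(f(X2, empty), n), 1, branch(n, 1, 1)), branch(f(f(X2, empty), n), 1, branch(n, 1, 1)), f(branch(empty, f(X2, empty), n), 6)), Q := f(branch(empty, f(X2, empty), n), 6), Y1 := branch(f(f(X2, empty), n), 1, branch(n, 1, 1)), Y2 := f(branch(branch(f(f(X2, empty), n), 1, branch(n, 1, 1)), branch(f(f(X2, empty), n), 1, branch(n, 1, 1)), f(branch(empty, f(X2, empty), n), 6)), 6).
Occurs check fails: X2 occurs in branch(X2, 6, empty); the equation X2 = branch(X2, 6, empty) has no finite solution.

NO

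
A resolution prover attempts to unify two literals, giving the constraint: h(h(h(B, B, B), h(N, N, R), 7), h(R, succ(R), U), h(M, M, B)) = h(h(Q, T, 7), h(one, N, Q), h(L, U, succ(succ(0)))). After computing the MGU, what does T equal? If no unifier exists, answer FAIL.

h(succ(one), succ(one), one)

Decompose h/3: h(h(B, B, B), h(N, N, R), 7) = h(Q, T, 7),  h(R, succ(R), U) = h(one, N, Q),  h(M, M, B) = h(L, U, succ(succ(0))).
Decompose h/3: h(B, B, B) = Q,  h(N, N, R) = T,  7 = 7.
Bind Q := h(B, B, B); substituting into the one remaining equation that mentions Q gives: h(R, succ(R), U) = h(one, N, h(B, B, B)).
Bind T := h(N, N, R); no other remaining equation mentions T.
Delete trivial equation 7 = 7.
Decompose h/3: R = one,  succ(R) = N,  U = h(B, B, B).
Bind R := one; substituting into the one remaining equation that mentions R gives: succ(one) = N. Substituting into the earlier binding gives T := h(N, N, one).
Bind N := succ(one); no other remaining equation mentions N. Substituting into the earlier binding gives T := h(succ(one), succ(one), one).
Bind U := h(B, B, B); substituting into the remaining equation gives: h(M, M, B) = h(L, h(B, B, B), succ(succ(0))).
Decompose h/3: M = L,  M = h(B, B, B),  B = succ(succ(0)).
Bind M := L; substituting into the one remaining equation that mentions M gives: L = h(B, B, B).
Bind L := h(B, B, B); no other remaining equation mentions L. Substituting into the earlier binding gives M := h(B, B, B).
Bind B := succ(succ(0)). Substituting into the earlier bindings gives Q := h(succ(succ(0)), succ(succ(0)), succ(succ(0))), U := h(succ(succ(0)), succ(succ(0)), succ(succ(0))), M := h(succ(succ(0)), succ(succ(0)), succ(succ(0))), L := h(succ(succ(0)), succ(succ(0)), succ(succ(0))).
MGU = { Q ↦ h(succ(succ(0)), succ(succ(0)), succ(succ(0))), T ↦ h(succ(one), succ(one), one), R ↦ one, N ↦ succ(one), U ↦ h(succ(succ(0)), succ(succ(0)), succ(succ(0))), M ↦ h(succ(succ(0)), succ(succ(0)), succ(succ(0))), L ↦ h(succ(succ(0)), succ(succ(0)), succ(succ(0))), B ↦ succ(succ(0)) }, so T ↦ h(succ(one), succ(one), one).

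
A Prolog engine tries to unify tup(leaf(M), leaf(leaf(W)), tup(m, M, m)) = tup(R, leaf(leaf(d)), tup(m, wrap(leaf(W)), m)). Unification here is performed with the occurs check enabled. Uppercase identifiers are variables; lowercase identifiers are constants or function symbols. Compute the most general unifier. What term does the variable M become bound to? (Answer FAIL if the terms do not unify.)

Decompose tup/3: leaf(M) = R,  leaf(leaf(W)) = leaf(leaf(d)),  tup(m, M, m) = tup(m, wrap(leaf(W)), m).
Bind R := leaf(M); no other remaining equation mentions R.
Decompose leaf/1: leaf(W) = leaf(d).
Decompose leaf/1: W = d.
Bind W := d; substituting into the remaining equation gives: tup(m, M, m) = tup(m, wrap(leaf(d)), m).
Decompose tup/3: m = m,  M = wrap(leaf(d)),  m = m.
Delete trivial equation m = m.
Bind M := wrap(leaf(d)); no other remaining equation mentions M. Substituting into the earlier binding gives R := leaf(wrap(leaf(d))).
Delete trivial equation m = m.
MGU = { R ↦ leaf(wrap(leaf(d))), W ↦ d, M ↦ wrap(leaf(d)) }, so M ↦ wrap(leaf(d)).

wrap(leaf(d))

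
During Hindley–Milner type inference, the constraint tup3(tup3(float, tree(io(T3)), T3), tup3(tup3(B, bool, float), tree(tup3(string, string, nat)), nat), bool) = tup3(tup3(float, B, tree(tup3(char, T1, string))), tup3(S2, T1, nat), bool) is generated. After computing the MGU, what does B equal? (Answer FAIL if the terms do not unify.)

tree(io(tree(tup3(char, tree(tup3(string, string, nat)), string))))

Decompose tup3/3: tup3(float, tree(io(T3)), T3) = tup3(float, B, tree(tup3(char, T1, string))),  tup3(tup3(B, bool, float), tree(tup3(string, string, nat)), nat) = tup3(S2, T1, nat),  bool = bool.
Decompose tup3/3: float = float,  tree(io(T3)) = B,  T3 = tree(tup3(char, T1, string)).
Delete trivial equation float = float.
Bind B := tree(io(T3)); substituting into the one remaining equation that mentions B gives: tup3(tup3(tree(io(T3)), bool, float), tree(tup3(string, string, nat)), nat) = tup3(S2, T1, nat).
Bind T3 := tree(tup3(char, T1, string)); substituting into the one remaining equation that mentions T3 gives: tup3(tup3(tree(io(tree(tup3(char, T1, string)))), bool, float), tree(tup3(string, string, nat)), nat) = tup3(S2, T1, nat). Substituting into the earlier binding gives B := tree(io(tree(tup3(char, T1, string)))).
Decompose tup3/3: tup3(tree(io(tree(tup3(char, T1, string)))), bool, float) = S2,  tree(tup3(string, string, nat)) = T1,  nat = nat.
Bind S2 := tup3(tree(io(tree(tup3(char, T1, string)))), bool, float); no other remaining equation mentions S2.
Bind T1 := tree(tup3(string, string, nat)); no other remaining equation mentions T1. Substituting into the earlier bindings gives B := tree(io(tree(tup3(char, tree(tup3(string, string, nat)), string)))), T3 := tree(tup3(char, tree(tup3(string, string, nat)), string)), S2 := tup3(tree(io(tree(tup3(char, tree(tup3(string, string, nat)), string)))), bool, float).
Delete trivial equation nat = nat.
Delete trivial equation bool = bool.
MGU = { B ↦ tree(io(tree(tup3(char, tree(tup3(string, string, nat)), string)))), T3 ↦ tree(tup3(char, tree(tup3(string, string, nat)), string)), S2 ↦ tup3(tree(io(tree(tup3(char, tree(tup3(string, string, nat)), string)))), bool, float), T1 ↦ tree(tup3(string, string, nat)) }, so B ↦ tree(io(tree(tup3(char, tree(tup3(string, string, nat)), string)))).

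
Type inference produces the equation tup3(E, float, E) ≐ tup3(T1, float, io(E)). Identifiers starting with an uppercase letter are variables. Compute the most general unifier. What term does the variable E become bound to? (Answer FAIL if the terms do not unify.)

FAIL

Decompose tup3/3: E ≐ T1,  float ≐ float,  E ≐ io(E).
Bind E := T1; substituting into the one remaining equation that mentions E gives: T1 ≐ io(T1).
Delete trivial equation float ≐ float.
Occurs check fails: T1 occurs in io(T1); the equation T1 ≐ io(T1) has no finite solution.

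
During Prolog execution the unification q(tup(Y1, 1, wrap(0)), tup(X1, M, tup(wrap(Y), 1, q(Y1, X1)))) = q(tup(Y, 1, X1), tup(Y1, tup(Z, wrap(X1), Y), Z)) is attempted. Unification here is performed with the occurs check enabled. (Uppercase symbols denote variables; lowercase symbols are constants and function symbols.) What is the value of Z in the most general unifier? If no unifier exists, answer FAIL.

tup(wrap(wrap(0)), 1, q(wrap(0), wrap(0)))

Decompose q/2: tup(Y1, 1, wrap(0)) = tup(Y, 1, X1),  tup(X1, M, tup(wrap(Y), 1, q(Y1, X1))) = tup(Y1, tup(Z, wrap(X1), Y), Z).
Decompose tup/3: Y1 = Y,  1 = 1,  wrap(0) = X1.
Bind Y1 := Y; substituting into the one remaining equation that mentions Y1 gives: tup(X1, M, tup(wrap(Y), 1, q(Y, X1))) = tup(Y, tup(Z, wrap(X1), Y), Z).
Delete trivial equation 1 = 1.
Bind X1 := wrap(0); substituting into the remaining equation gives: tup(wrap(0), M, tup(wrap(Y), 1, q(Y, wrap(0)))) = tup(Y, tup(Z, wrap(wrap(0)), Y), Z).
Decompose tup/3: wrap(0) = Y,  M = tup(Z, wrap(wrap(0)), Y),  tup(wrap(Y), 1, q(Y, wrap(0))) = Z.
Bind Y := wrap(0); substituting into the remaining equations gives: M = tup(Z, wrap(wrap(0)), wrap(0)),  tup(wrap(wrap(0)), 1, q(wrap(0), wrap(0))) = Z. Substituting into the earlier binding gives Y1 := wrap(0).
Bind M := tup(Z, wrap(wrap(0)), wrap(0)); no other remaining equation mentions M.
Bind Z := tup(wrap(wrap(0)), 1, q(wrap(0), wrap(0))). Substituting into the earlier binding gives M := tup(tup(wrap(wrap(0)), 1, q(wrap(0), wrap(0))), wrap(wrap(0)), wrap(0)).
MGU = { Y1 = wrap(0), X1 = wrap(0), Y = wrap(0), M = tup(tup(wrap(wrap(0)), 1, q(wrap(0), wrap(0))), wrap(wrap(0)), wrap(0)), Z = tup(wrap(wrap(0)), 1, q(wrap(0), wrap(0))) }, so Z = tup(wrap(wrap(0)), 1, q(wrap(0), wrap(0))).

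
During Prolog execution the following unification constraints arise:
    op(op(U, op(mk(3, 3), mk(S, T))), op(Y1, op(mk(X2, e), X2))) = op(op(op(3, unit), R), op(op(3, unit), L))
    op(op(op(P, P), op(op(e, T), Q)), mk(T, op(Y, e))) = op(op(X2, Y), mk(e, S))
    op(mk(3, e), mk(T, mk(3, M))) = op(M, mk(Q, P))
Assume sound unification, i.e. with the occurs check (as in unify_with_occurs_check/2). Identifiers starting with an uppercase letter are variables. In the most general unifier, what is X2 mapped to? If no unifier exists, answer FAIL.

Decompose op/2: op(U, op(mk(3, 3), mk(S, T))) = op(op(3, unit), R),  op(Y1, op(mk(X2, e), X2)) = op(op(3, unit), L).
Decompose op/2: U = op(3, unit),  op(mk(3, 3), mk(S, T)) = R.
Bind U := op(3, unit); no other remaining equation mentions U.
Bind R := op(mk(3, 3), mk(S, T)); no other remaining equation mentions R.
Decompose op/2: Y1 = op(3, unit),  op(mk(X2, e), X2) = L.
Bind Y1 := op(3, unit); no other remaining equation mentions Y1.
Bind L := op(mk(X2, e), X2); no other remaining equation mentions L.
Decompose op/2: op(op(P, P), op(op(e, T), Q)) = op(X2, Y),  mk(T, op(Y, e)) = mk(e, S).
Decompose op/2: op(P, P) = X2,  op(op(e, T), Q) = Y.
Bind X2 := op(P, P); no other remaining equation mentions X2. Substituting into the earlier binding gives L := op(mk(op(P, P), e), op(P, P)).
Bind Y := op(op(e, T), Q); substituting into the one remaining equation that mentions Y gives: mk(T, op(op(op(e, T), Q), e)) = mk(e, S).
Decompose mk/2: T = e,  op(op(op(e, T), Q), e) = S.
Bind T := e; substituting into the remaining equations gives: op(op(op(e, e), Q), e) = S,  op(mk(3, e), mk(e, mk(3, M))) = op(M, mk(Q, P)). Substituting into the earlier bindings gives R := op(mk(3, 3), mk(S, e)), Y := op(op(e, e), Q).
Bind S := op(op(op(e, e), Q), e); no other remaining equation mentions S. Substituting into the earlier binding gives R := op(mk(3, 3), mk(op(op(op(e, e), Q), e), e)).
Decompose op/2: mk(3, e) = M,  mk(e, mk(3, M)) = mk(Q, P).
Bind M := mk(3, e); substituting into the remaining equation gives: mk(e, mk(3, mk(3, e))) = mk(Q, P).
Decompose mk/2: e = Q,  mk(3, mk(3, e)) = P.
Bind Q := e; no other remaining equation mentions Q. Substituting into the earlier bindings gives R := op(mk(3, 3), mk(op(op(op(e, e), e), e), e)), Y := op(op(e, e), e), S := op(op(op(e, e), e), e).
Bind P := mk(3, mk(3, e)). Substituting into the earlier bindings gives L := op(mk(op(mk(3, mk(3, e)), mk(3, mk(3, e))), e), op(mk(3, mk(3, e)), mk(3, mk(3, e)))), X2 := op(mk(3, mk(3, e)), mk(3, mk(3, e))).
MGU = { U ↦ op(3, unit), R ↦ op(mk(3, 3), mk(op(op(op(e, e), e), e), e)), Y1 ↦ op(3, unit), L ↦ op(mk(op(mk(3, mk(3, e)), mk(3, mk(3, e))), e), op(mk(3, mk(3, e)), mk(3, mk(3, e)))), X2 ↦ op(mk(3, mk(3, e)), mk(3, mk(3, e))), Y ↦ op(op(e, e), e), T ↦ e, S ↦ op(op(op(e, e), e), e), M ↦ mk(3, e), Q ↦ e, P ↦ mk(3, mk(3, e)) }, so X2 ↦ op(mk(3, mk(3, e)), mk(3, mk(3, e))).

op(mk(3, mk(3, e)), mk(3, mk(3, e)))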